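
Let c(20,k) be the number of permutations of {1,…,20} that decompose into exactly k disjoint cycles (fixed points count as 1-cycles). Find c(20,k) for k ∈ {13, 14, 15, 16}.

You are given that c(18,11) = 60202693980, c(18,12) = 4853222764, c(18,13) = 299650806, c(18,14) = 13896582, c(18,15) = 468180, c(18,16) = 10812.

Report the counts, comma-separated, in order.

@19  (19,12):4853222764·18+60202693980→147560703732, (19,13):299650806·18+4853222764→10246937272, (19,14):13896582·18+299650806→549789282, (19,15):468180·18+13896582→22323822, (19,16):10812·18+468180→662796
@20  (20,13):10246937272·19+147560703732→342252511900, (20,14):549789282·19+10246937272→20692933630, (20,15):22323822·19+549789282→973941900, (20,16):662796·19+22323822→34916946
Read c(20,13) = 342252511900, c(20,14) = 20692933630, c(20,15) = 973941900, c(20,16) = 34916946.

342252511900, 20692933630, 973941900, 34916946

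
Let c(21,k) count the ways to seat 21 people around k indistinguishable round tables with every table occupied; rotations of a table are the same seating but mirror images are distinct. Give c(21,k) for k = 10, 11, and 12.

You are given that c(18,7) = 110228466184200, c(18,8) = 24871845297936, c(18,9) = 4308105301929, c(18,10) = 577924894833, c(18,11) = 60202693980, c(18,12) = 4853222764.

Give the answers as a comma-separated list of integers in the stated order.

r19: T_19,8=18×24871845297936+110228466184200=557921681547048; T_19,9=18×4308105301929+24871845297936=102417740732658; T_19,10=18×577924894833+4308105301929=14710753408923; T_19,11=18×60202693980+577924894833=1661573386473; T_19,12=18×4853222764+60202693980=147560703732
r20: T_20,9=19×102417740732658+557921681547048=2503858755467550; T_20,10=19×14710753408923+102417740732658=381922055502195; T_20,11=19×1661573386473+14710753408923=46280647751910; T_20,12=19×147560703732+1661573386473=4465226757381
r21: T_21,10=20×381922055502195+2503858755467550=10142299865511450; T_21,11=20×46280647751910+381922055502195=1307535010540395; T_21,12=20×4465226757381+46280647751910=135585182899530
Read c(21,10) = 10142299865511450, c(21,11) = 1307535010540395, c(21,12) = 135585182899530.

10142299865511450, 1307535010540395, 135585182899530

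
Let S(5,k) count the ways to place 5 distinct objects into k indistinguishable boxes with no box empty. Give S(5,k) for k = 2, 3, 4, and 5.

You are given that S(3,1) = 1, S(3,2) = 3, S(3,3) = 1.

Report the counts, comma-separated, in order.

15, 25, 10, 1

[4] T[4,1]:1*1+0=1 · T[4,2]:2*3+1=7 · T[4,3]:3*1+3=6 · T[4,4]:4*0+1=1
[5] T[5,2]:2*7+1=15 · T[5,3]:3*6+7=25 · T[5,4]:4*1+6=10 · T[5,5]:5*0+1=1
Read S(5,2) = 15, S(5,3) = 25, S(5,4) = 10, S(5,5) = 1.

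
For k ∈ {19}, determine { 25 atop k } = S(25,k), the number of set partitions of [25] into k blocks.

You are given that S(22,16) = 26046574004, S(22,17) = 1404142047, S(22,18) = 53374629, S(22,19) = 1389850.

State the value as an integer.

@23  (23,17):1404142047·17+26046574004→49916988803, (23,18):53374629·18+1404142047→2364885369, (23,19):1389850·19+53374629→79781779
@24  (24,18):2364885369·18+49916988803→92484925445, (24,19):79781779·19+2364885369→3880739170
@25  (25,19):3880739170·19+92484925445→166218969675
Read S(25,19) = 166218969675.

166218969675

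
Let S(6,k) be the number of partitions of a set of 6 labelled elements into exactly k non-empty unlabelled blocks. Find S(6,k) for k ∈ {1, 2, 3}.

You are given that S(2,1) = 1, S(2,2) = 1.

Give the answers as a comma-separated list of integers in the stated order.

1, 31, 90

[3] T[3,1]:1*1+0=1 · T[3,2]:2*1+1=3 · T[3,3]:3*0+1=1
[4] T[4,1]:1*1+0=1 · T[4,2]:2*3+1=7 · T[4,3]:3*1+3=6
[5] T[5,1]:1*1+0=1 · T[5,2]:2*7+1=15 · T[5,3]:3*6+7=25
[6] T[6,1]:1*1+0=1 · T[6,2]:2*15+1=31 · T[6,3]:3*25+15=90
Read S(6,1) = 1, S(6,2) = 31, S(6,3) = 90.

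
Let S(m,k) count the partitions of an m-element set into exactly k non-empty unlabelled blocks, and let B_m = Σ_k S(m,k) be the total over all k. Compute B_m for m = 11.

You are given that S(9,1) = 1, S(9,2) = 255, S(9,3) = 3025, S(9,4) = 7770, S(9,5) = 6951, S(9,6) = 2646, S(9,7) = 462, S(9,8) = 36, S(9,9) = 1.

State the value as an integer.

r10: T_10,1=1×1+0=1; T_10,2=2×255+1=511; T_10,3=3×3025+255=9330; T_10,4=4×7770+3025=34105; T_10,5=5×6951+7770=42525; T_10,6=6×2646+6951=22827; T_10,7=7×462+2646=5880; T_10,8=8×36+462=750; T_10,9=9×1+36=45; T_10,10=10×0+1=1
r11: T_11,1=1×1+0=1; T_11,2=2×511+1=1023; T_11,3=3×9330+511=28501; T_11,4=4×34105+9330=145750; T_11,5=5×42525+34105=246730; T_11,6=6×22827+42525=179487; T_11,7=7×5880+22827=63987; T_11,8=8×750+5880=11880; T_11,9=9×45+750=1155; T_11,10=10×1+45=55; T_11,11=11×0+1=1
B_11 = ΣS(11,k) = 1+1023+28501+145750+246730+179487+63987+11880+1155+55+1 = 678570

678570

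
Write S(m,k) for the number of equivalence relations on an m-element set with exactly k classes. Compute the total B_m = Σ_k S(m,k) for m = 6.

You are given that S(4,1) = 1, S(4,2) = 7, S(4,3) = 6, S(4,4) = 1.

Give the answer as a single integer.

r5: T_5,1=1×1+0=1; T_5,2=2×7+1=15; T_5,3=3×6+7=25; T_5,4=4×1+6=10; T_5,5=5×0+1=1
r6: T_6,1=1×1+0=1; T_6,2=2×15+1=31; T_6,3=3×25+15=90; T_6,4=4×10+25=65; T_6,5=5×1+10=15; T_6,6=6×0+1=1
B_6 = ΣS(6,k) = 1+31+90+65+15+1 = 203

203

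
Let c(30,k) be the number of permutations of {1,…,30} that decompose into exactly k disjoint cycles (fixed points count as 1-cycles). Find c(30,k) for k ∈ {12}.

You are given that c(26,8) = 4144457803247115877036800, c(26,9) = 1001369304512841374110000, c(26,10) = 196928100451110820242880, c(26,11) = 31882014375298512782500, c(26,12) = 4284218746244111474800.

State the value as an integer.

row 27: T[27][9]=26·1001369304512841374110000+4144457803247115877036800=30180059720580991603896800  T[27][10]=26·196928100451110820242880+1001369304512841374110000=6121499916241722700424880  T[27][11]=26·31882014375298512782500+196928100451110820242880=1025860474208872152587880  T[27][12]=26·4284218746244111474800+31882014375298512782500=143271701777645411127300
row 28: T[28][10]=27·6121499916241722700424880+30180059720580991603896800=195460557459107504515368560  T[28][11]=27·1025860474208872152587880+6121499916241722700424880=33819732719881270820297640  T[28][12]=27·143271701777645411127300+1025860474208872152587880=4894196422205298253024980
row 29: T[29][11]=28·33819732719881270820297640+195460557459107504515368560=1142413073615783087483702480  T[29][12]=28·4894196422205298253024980+33819732719881270820297640=170857232541629621904997080
row 30: T[30][12]=29·170857232541629621904997080+1142413073615783087483702480=6097272817323042122728617800
Read c(30,12) = 6097272817323042122728617800.

6097272817323042122728617800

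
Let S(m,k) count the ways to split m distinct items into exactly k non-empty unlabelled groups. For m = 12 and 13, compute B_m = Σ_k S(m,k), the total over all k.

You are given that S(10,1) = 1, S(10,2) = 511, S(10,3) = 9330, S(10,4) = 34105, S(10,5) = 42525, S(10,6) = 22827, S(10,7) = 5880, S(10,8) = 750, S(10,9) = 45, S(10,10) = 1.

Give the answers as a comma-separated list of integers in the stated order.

4213597, 27644437

row 11: T[11][1]=1·1+0=1  T[11][2]=2·511+1=1023  T[11][3]=3·9330+511=28501  T[11][4]=4·34105+9330=145750  T[11][5]=5·42525+34105=246730  T[11][6]=6·22827+42525=179487  T[11][7]=7·5880+22827=63987  T[11][8]=8·750+5880=11880  T[11][9]=9·45+750=1155  T[11][10]=10·1+45=55  T[11][11]=11·0+1=1
row 12: T[12][1]=1·1+0=1  T[12][2]=2·1023+1=2047  T[12][3]=3·28501+1023=86526  T[12][4]=4·145750+28501=611501  T[12][5]=5·246730+145750=1379400  T[12][6]=6·179487+246730=1323652  T[12][7]=7·63987+179487=627396  T[12][8]=8·11880+63987=159027  T[12][9]=9·1155+11880=22275  T[12][10]=10·55+1155=1705  T[12][11]=11·1+55=66  T[12][12]=12·0+1=1
row 13: T[13][1]=1·1+0=1  T[13][2]=2·2047+1=4095  T[13][3]=3·86526+2047=261625  T[13][4]=4·611501+86526=2532530  T[13][5]=5·1379400+611501=7508501  T[13][6]=6·1323652+1379400=9321312  T[13][7]=7·627396+1323652=5715424  T[13][8]=8·159027+627396=1899612  T[13][9]=9·22275+159027=359502  T[13][10]=10·1705+22275=39325  T[13][11]=11·66+1705=2431  T[13][12]=12·1+66=78  T[13][13]=13·0+1=1
B_12 = ΣS(12,k) = 1+2047+86526+611501+1379400+1323652+627396+159027+22275+1705+66+1 = 4213597
B_13 = ΣS(13,k) = 1+4095+261625+2532530+7508501+9321312+5715424+1899612+359502+39325+2431+78+1 = 27644437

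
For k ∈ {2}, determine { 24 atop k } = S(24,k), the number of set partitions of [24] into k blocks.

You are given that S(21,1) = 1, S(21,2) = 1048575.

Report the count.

8388607

i=22: T(22,1)=0+1·1=1 | T(22,2)=1+2·1048575=2097151
i=23: T(23,1)=0+1·1=1 | T(23,2)=1+2·2097151=4194303
i=24: T(24,2)=1+2·4194303=8388607
Read S(24,2) = 8388607.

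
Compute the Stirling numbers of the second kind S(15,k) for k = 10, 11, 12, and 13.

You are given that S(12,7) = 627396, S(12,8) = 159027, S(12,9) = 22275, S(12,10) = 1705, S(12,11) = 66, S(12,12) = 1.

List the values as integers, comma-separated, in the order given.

i=13: T(13,8)=627396+8·159027=1899612 | T(13,9)=159027+9·22275=359502 | T(13,10)=22275+10·1705=39325 | T(13,11)=1705+11·66=2431 | T(13,12)=66+12·1=78 | T(13,13)=1+13·0=1
i=14: T(14,9)=1899612+9·359502=5135130 | T(14,10)=359502+10·39325=752752 | T(14,11)=39325+11·2431=66066 | T(14,12)=2431+12·78=3367 | T(14,13)=78+13·1=91
i=15: T(15,10)=5135130+10·752752=12662650 | T(15,11)=752752+11·66066=1479478 | T(15,12)=66066+12·3367=106470 | T(15,13)=3367+13·91=4550
Read S(15,10) = 12662650, S(15,11) = 1479478, S(15,12) = 106470, S(15,13) = 4550.

12662650, 1479478, 106470, 4550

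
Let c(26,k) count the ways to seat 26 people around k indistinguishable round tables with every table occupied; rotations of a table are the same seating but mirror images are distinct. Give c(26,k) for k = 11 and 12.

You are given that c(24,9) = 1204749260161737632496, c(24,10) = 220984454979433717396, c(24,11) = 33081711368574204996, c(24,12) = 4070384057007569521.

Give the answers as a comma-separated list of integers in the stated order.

31882014375298512782500, 4284218746244111474800

row 25: T[25][10]=24·220984454979433717396+1204749260161737632496=6508376179668146850000  T[25][11]=24·33081711368574204996+220984454979433717396=1014945527825214637300  T[25][12]=24·4070384057007569521+33081711368574204996=130770928736755873500
row 26: T[26][11]=25·1014945527825214637300+6508376179668146850000=31882014375298512782500  T[26][12]=25·130770928736755873500+1014945527825214637300=4284218746244111474800
Read c(26,11) = 31882014375298512782500, c(26,12) = 4284218746244111474800.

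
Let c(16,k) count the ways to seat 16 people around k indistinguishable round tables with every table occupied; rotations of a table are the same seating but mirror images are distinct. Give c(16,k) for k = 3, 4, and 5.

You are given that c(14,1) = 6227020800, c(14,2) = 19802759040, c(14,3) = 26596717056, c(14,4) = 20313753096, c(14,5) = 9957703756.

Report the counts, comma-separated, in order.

6165817614720, 5056995703824, 2706813345600

i=15: T(15,2)=6227020800+14·19802759040=283465647360 | T(15,3)=19802759040+14·26596717056=392156797824 | T(15,4)=26596717056+14·20313753096=310989260400 | T(15,5)=20313753096+14·9957703756=159721605680
i=16: T(16,3)=283465647360+15·392156797824=6165817614720 | T(16,4)=392156797824+15·310989260400=5056995703824 | T(16,5)=310989260400+15·159721605680=2706813345600
Read c(16,3) = 6165817614720, c(16,4) = 5056995703824, c(16,5) = 2706813345600.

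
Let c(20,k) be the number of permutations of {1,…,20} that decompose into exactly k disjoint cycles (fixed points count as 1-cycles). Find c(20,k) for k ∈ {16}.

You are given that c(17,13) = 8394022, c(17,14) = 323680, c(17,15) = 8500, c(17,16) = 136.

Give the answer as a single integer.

row 18: T[18][14]=17·323680+8394022=13896582  T[18][15]=17·8500+323680=468180  T[18][16]=17·136+8500=10812
row 19: T[19][15]=18·468180+13896582=22323822  T[19][16]=18·10812+468180=662796
row 20: T[20][16]=19·662796+22323822=34916946
Read c(20,16) = 34916946.

34916946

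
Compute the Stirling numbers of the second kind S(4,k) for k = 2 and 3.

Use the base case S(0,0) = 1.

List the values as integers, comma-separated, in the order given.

7, 6

row 1: T[1][1]=1·0+1=1
row 2: T[2][1]=1·1+0=1  T[2][2]=2·0+1=1
row 3: T[3][1]=1·1+0=1  T[3][2]=2·1+1=3  T[3][3]=3·0+1=1
row 4: T[4][2]=2·3+1=7  T[4][3]=3·1+3=6
Read S(4,2) = 7, S(4,3) = 6.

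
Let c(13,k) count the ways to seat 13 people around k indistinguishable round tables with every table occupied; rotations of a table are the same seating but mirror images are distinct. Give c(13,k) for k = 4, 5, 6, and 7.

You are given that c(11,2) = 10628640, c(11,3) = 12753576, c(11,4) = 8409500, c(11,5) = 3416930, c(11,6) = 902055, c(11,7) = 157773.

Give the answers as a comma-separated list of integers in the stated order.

1414014888, 657206836, 206070150, 44990231

i=12: T(12,3)=10628640+11·12753576=150917976 | T(12,4)=12753576+11·8409500=105258076 | T(12,5)=8409500+11·3416930=45995730 | T(12,6)=3416930+11·902055=13339535 | T(12,7)=902055+11·157773=2637558
i=13: T(13,4)=150917976+12·105258076=1414014888 | T(13,5)=105258076+12·45995730=657206836 | T(13,6)=45995730+12·13339535=206070150 | T(13,7)=13339535+12·2637558=44990231
Read c(13,4) = 1414014888, c(13,5) = 657206836, c(13,6) = 206070150, c(13,7) = 44990231.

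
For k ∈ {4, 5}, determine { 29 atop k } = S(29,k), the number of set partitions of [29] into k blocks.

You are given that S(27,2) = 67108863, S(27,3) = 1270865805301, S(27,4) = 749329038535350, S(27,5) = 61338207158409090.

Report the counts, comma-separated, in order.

row 28: T[28][3]=3·1270865805301+67108863=3812664524766  T[28][4]=4·749329038535350+1270865805301=2998587019946701  T[28][5]=5·61338207158409090+749329038535350=307440364830580800
row 29: T[29][4]=4·2998587019946701+3812664524766=11998160744311570  T[29][5]=5·307440364830580800+2998587019946701=1540200411172850701
Read S(29,4) = 11998160744311570, S(29,5) = 1540200411172850701.

11998160744311570, 1540200411172850701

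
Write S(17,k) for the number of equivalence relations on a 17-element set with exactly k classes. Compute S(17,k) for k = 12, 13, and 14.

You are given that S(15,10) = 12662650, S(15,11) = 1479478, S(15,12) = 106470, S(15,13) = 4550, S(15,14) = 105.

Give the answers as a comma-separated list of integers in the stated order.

62022324, 4910178, 249900

i=16: T(16,11)=12662650+11·1479478=28936908 | T(16,12)=1479478+12·106470=2757118 | T(16,13)=106470+13·4550=165620 | T(16,14)=4550+14·105=6020
i=17: T(17,12)=28936908+12·2757118=62022324 | T(17,13)=2757118+13·165620=4910178 | T(17,14)=165620+14·6020=249900
Read S(17,12) = 62022324, S(17,13) = 4910178, S(17,14) = 249900.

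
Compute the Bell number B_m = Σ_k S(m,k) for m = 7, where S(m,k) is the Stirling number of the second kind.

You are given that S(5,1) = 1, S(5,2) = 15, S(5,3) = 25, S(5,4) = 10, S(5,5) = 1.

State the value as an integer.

877

i=6: T(6,1)=0+1·1=1 | T(6,2)=1+2·15=31 | T(6,3)=15+3·25=90 | T(6,4)=25+4·10=65 | T(6,5)=10+5·1=15 | T(6,6)=1+6·0=1
i=7: T(7,1)=0+1·1=1 | T(7,2)=1+2·31=63 | T(7,3)=31+3·90=301 | T(7,4)=90+4·65=350 | T(7,5)=65+5·15=140 | T(7,6)=15+6·1=21 | T(7,7)=1+7·0=1
B_7 = ΣS(7,k) = 1+63+301+350+140+21+1 = 877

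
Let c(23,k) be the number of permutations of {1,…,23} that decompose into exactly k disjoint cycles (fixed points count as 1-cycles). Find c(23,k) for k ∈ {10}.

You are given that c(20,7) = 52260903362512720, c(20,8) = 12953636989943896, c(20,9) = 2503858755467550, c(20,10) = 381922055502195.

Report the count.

[21] T[21,8]:20*12953636989943896+52260903362512720=311333643161390640 · T[21,9]:20*2503858755467550+12953636989943896=63030812099294896 · T[21,10]:20*381922055502195+2503858755467550=10142299865511450
[22] T[22,9]:21*63030812099294896+311333643161390640=1634980697246583456 · T[22,10]:21*10142299865511450+63030812099294896=276019109275035346
[23] T[23,10]:22*276019109275035346+1634980697246583456=7707401101297361068
Read c(23,10) = 7707401101297361068.

7707401101297361068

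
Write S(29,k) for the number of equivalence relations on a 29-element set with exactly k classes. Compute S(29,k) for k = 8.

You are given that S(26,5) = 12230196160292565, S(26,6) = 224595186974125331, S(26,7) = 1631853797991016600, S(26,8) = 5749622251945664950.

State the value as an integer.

i=27: T(27,6)=12230196160292565+6·224595186974125331=1359801318005044551 | T(27,7)=224595186974125331+7·1631853797991016600=11647571772911241531 | T(27,8)=1631853797991016600+8·5749622251945664950=47628831813556336200
i=28: T(28,7)=1359801318005044551+7·11647571772911241531=82892803728383735268 | T(28,8)=11647571772911241531+8·47628831813556336200=392678226281361931131
i=29: T(29,8)=82892803728383735268+8·392678226281361931131=3224318613979279184316
Read S(29,8) = 3224318613979279184316.

3224318613979279184316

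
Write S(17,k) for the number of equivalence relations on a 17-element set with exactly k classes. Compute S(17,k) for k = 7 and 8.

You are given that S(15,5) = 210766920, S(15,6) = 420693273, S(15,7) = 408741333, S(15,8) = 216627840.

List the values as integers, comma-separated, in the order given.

25708104786, 20415995028

i=16: T(16,6)=210766920+6·420693273=2734926558 | T(16,7)=420693273+7·408741333=3281882604 | T(16,8)=408741333+8·216627840=2141764053
i=17: T(17,7)=2734926558+7·3281882604=25708104786 | T(17,8)=3281882604+8·2141764053=20415995028
Read S(17,7) = 25708104786, S(17,8) = 20415995028.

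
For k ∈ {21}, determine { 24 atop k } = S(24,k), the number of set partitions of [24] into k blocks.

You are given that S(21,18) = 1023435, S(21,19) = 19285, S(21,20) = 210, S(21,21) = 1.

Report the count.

2454606

row 22: T[22][19]=19·19285+1023435=1389850  T[22][20]=20·210+19285=23485  T[22][21]=21·1+210=231
row 23: T[23][20]=20·23485+1389850=1859550  T[23][21]=21·231+23485=28336
row 24: T[24][21]=21·28336+1859550=2454606
Read S(24,21) = 2454606.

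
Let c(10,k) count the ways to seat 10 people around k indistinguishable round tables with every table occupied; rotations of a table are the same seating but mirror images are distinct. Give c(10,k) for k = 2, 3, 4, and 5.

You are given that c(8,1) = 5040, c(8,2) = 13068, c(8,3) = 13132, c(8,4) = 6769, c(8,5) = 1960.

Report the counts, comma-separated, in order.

1026576, 1172700, 723680, 269325

r9: T_9,1=8×5040+0=40320; T_9,2=8×13068+5040=109584; T_9,3=8×13132+13068=118124; T_9,4=8×6769+13132=67284; T_9,5=8×1960+6769=22449
r10: T_10,2=9×109584+40320=1026576; T_10,3=9×118124+109584=1172700; T_10,4=9×67284+118124=723680; T_10,5=9×22449+67284=269325
Read c(10,2) = 1026576, c(10,3) = 1172700, c(10,4) = 723680, c(10,5) = 269325.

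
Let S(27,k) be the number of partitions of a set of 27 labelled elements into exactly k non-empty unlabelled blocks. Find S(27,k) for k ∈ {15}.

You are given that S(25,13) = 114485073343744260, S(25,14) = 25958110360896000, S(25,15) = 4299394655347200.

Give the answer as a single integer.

1834634071262848260

r26: T_26,14=14×25958110360896000+114485073343744260=477898618396288260; T_26,15=15×4299394655347200+25958110360896000=90449030191104000
r27: T_27,15=15×90449030191104000+477898618396288260=1834634071262848260
Read S(27,15) = 1834634071262848260.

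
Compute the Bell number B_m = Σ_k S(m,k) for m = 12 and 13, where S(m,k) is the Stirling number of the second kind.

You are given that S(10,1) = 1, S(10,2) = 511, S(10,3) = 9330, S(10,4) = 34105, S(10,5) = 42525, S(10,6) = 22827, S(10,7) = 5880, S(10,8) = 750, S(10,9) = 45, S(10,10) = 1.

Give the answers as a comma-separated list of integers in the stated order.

i=11: T(11,1)=0+1·1=1 | T(11,2)=1+2·511=1023 | T(11,3)=511+3·9330=28501 | T(11,4)=9330+4·34105=145750 | T(11,5)=34105+5·42525=246730 | T(11,6)=42525+6·22827=179487 | T(11,7)=22827+7·5880=63987 | T(11,8)=5880+8·750=11880 | T(11,9)=750+9·45=1155 | T(11,10)=45+10·1=55 | T(11,11)=1+11·0=1
i=12: T(12,1)=0+1·1=1 | T(12,2)=1+2·1023=2047 | T(12,3)=1023+3·28501=86526 | T(12,4)=28501+4·145750=611501 | T(12,5)=145750+5·246730=1379400 | T(12,6)=246730+6·179487=1323652 | T(12,7)=179487+7·63987=627396 | T(12,8)=63987+8·11880=159027 | T(12,9)=11880+9·1155=22275 | T(12,10)=1155+10·55=1705 | T(12,11)=55+11·1=66 | T(12,12)=1+12·0=1
i=13: T(13,1)=0+1·1=1 | T(13,2)=1+2·2047=4095 | T(13,3)=2047+3·86526=261625 | T(13,4)=86526+4·611501=2532530 | T(13,5)=611501+5·1379400=7508501 | T(13,6)=1379400+6·1323652=9321312 | T(13,7)=1323652+7·627396=5715424 | T(13,8)=627396+8·159027=1899612 | T(13,9)=159027+9·22275=359502 | T(13,10)=22275+10·1705=39325 | T(13,11)=1705+11·66=2431 | T(13,12)=66+12·1=78 | T(13,13)=1+13·0=1
B_12 = ΣS(12,k) = 1+2047+86526+611501+1379400+1323652+627396+159027+22275+1705+66+1 = 4213597
B_13 = ΣS(13,k) = 1+4095+261625+2532530+7508501+9321312+5715424+1899612+359502+39325+2431+78+1 = 27644437

4213597, 27644437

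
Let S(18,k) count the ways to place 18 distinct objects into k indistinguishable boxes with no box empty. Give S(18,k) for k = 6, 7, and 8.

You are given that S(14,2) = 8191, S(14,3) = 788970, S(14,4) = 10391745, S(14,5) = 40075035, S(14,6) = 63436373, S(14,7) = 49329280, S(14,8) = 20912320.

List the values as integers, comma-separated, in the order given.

110687251039, 197462483400, 189036065010

row 15: T[15][3]=3·788970+8191=2375101  T[15][4]=4·10391745+788970=42355950  T[15][5]=5·40075035+10391745=210766920  T[15][6]=6·63436373+40075035=420693273  T[15][7]=7·49329280+63436373=408741333  T[15][8]=8·20912320+49329280=216627840
row 16: T[16][4]=4·42355950+2375101=171798901  T[16][5]=5·210766920+42355950=1096190550  T[16][6]=6·420693273+210766920=2734926558  T[16][7]=7·408741333+420693273=3281882604  T[16][8]=8·216627840+408741333=2141764053
row 17: T[17][5]=5·1096190550+171798901=5652751651  T[17][6]=6·2734926558+1096190550=17505749898  T[17][7]=7·3281882604+2734926558=25708104786  T[17][8]=8·2141764053+3281882604=20415995028
row 18: T[18][6]=6·17505749898+5652751651=110687251039  T[18][7]=7·25708104786+17505749898=197462483400  T[18][8]=8·20415995028+25708104786=189036065010
Read S(18,6) = 110687251039, S(18,7) = 197462483400, S(18,8) = 189036065010.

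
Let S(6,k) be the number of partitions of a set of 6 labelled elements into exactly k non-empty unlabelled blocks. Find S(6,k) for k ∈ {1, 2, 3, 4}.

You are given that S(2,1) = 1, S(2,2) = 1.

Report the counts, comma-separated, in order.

i=3: T(3,1)=0+1·1=1 | T(3,2)=1+2·1=3 | T(3,3)=1+3·0=1
i=4: T(4,1)=0+1·1=1 | T(4,2)=1+2·3=7 | T(4,3)=3+3·1=6 | T(4,4)=1+4·0=1
i=5: T(5,1)=0+1·1=1 | T(5,2)=1+2·7=15 | T(5,3)=7+3·6=25 | T(5,4)=6+4·1=10
i=6: T(6,1)=0+1·1=1 | T(6,2)=1+2·15=31 | T(6,3)=15+3·25=90 | T(6,4)=25+4·10=65
Read S(6,1) = 1, S(6,2) = 31, S(6,3) = 90, S(6,4) = 65.

1, 31, 90, 65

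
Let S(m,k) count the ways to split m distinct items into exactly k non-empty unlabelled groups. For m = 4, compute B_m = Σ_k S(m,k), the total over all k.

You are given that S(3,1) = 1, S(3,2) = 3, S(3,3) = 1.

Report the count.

r4: T_4,1=1×1+0=1; T_4,2=2×3+1=7; T_4,3=3×1+3=6; T_4,4=4×0+1=1
B_4 = ΣS(4,k) = 1+7+6+1 = 15

15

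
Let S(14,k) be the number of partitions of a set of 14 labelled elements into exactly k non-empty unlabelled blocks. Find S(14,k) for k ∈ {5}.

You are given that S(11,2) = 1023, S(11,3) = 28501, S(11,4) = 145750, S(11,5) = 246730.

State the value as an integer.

40075035

row 12: T[12][3]=3·28501+1023=86526  T[12][4]=4·145750+28501=611501  T[12][5]=5·246730+145750=1379400
row 13: T[13][4]=4·611501+86526=2532530  T[13][5]=5·1379400+611501=7508501
row 14: T[14][5]=5·7508501+2532530=40075035
Read S(14,5) = 40075035.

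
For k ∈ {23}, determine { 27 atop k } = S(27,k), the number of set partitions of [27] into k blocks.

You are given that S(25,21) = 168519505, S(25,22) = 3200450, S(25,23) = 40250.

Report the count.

333832005

i=26: T(26,22)=168519505+22·3200450=238929405 | T(26,23)=3200450+23·40250=4126200
i=27: T(27,23)=238929405+23·4126200=333832005
Read S(27,23) = 333832005.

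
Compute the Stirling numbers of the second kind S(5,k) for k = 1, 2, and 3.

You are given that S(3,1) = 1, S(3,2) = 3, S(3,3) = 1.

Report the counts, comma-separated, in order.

row 4: T[4][1]=1·1+0=1  T[4][2]=2·3+1=7  T[4][3]=3·1+3=6
row 5: T[5][1]=1·1+0=1  T[5][2]=2·7+1=15  T[5][3]=3·6+7=25
Read S(5,1) = 1, S(5,2) = 15, S(5,3) = 25.

1, 15, 25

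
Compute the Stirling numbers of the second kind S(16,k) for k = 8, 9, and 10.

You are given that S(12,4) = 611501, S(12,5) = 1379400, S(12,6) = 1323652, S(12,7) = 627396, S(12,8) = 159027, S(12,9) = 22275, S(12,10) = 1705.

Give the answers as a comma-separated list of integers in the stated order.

i=13: T(13,5)=611501+5·1379400=7508501 | T(13,6)=1379400+6·1323652=9321312 | T(13,7)=1323652+7·627396=5715424 | T(13,8)=627396+8·159027=1899612 | T(13,9)=159027+9·22275=359502 | T(13,10)=22275+10·1705=39325
i=14: T(14,6)=7508501+6·9321312=63436373 | T(14,7)=9321312+7·5715424=49329280 | T(14,8)=5715424+8·1899612=20912320 | T(14,9)=1899612+9·359502=5135130 | T(14,10)=359502+10·39325=752752
i=15: T(15,7)=63436373+7·49329280=408741333 | T(15,8)=49329280+8·20912320=216627840 | T(15,9)=20912320+9·5135130=67128490 | T(15,10)=5135130+10·752752=12662650
i=16: T(16,8)=408741333+8·216627840=2141764053 | T(16,9)=216627840+9·67128490=820784250 | T(16,10)=67128490+10·12662650=193754990
Read S(16,8) = 2141764053, S(16,9) = 820784250, S(16,10) = 193754990.

2141764053, 820784250, 193754990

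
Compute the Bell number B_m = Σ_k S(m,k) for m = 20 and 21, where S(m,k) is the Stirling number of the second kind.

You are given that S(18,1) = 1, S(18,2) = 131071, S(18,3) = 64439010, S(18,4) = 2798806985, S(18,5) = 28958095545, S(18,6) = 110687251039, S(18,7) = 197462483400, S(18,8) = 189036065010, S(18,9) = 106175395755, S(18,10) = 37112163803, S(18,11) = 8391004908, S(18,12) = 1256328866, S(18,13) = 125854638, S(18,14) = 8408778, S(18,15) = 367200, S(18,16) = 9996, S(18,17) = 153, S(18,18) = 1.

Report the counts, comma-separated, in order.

51724158235372, 474869816156751

row 19: T[19][1]=1·1+0=1  T[19][2]=2·131071+1=262143  T[19][3]=3·64439010+131071=193448101  T[19][4]=4·2798806985+64439010=11259666950  T[19][5]=5·28958095545+2798806985=147589284710  T[19][6]=6·110687251039+28958095545=693081601779  T[19][7]=7·197462483400+110687251039=1492924634839  T[19][8]=8·189036065010+197462483400=1709751003480  T[19][9]=9·106175395755+189036065010=1144614626805  T[19][10]=10·37112163803+106175395755=477297033785  T[19][11]=11·8391004908+37112163803=129413217791  T[19][12]=12·1256328866+8391004908=23466951300  T[19][13]=13·125854638+1256328866=2892439160  T[19][14]=14·8408778+125854638=243577530  T[19][15]=15·367200+8408778=13916778  T[19][16]=16·9996+367200=527136  T[19][17]=17·153+9996=12597  T[19][18]=18·1+153=171  T[19][19]=19·0+1=1
row 20: T[20][1]=1·1+0=1  T[20][2]=2·262143+1=524287  T[20][3]=3·193448101+262143=580606446  T[20][4]=4·11259666950+193448101=45232115901  T[20][5]=5·147589284710+11259666950=749206090500  T[20][6]=6·693081601779+147589284710=4306078895384  T[20][7]=7·1492924634839+693081601779=11143554045652  T[20][8]=8·1709751003480+1492924634839=15170932662679  T[20][9]=9·1144614626805+1709751003480=12011282644725  T[20][10]=10·477297033785+1144614626805=5917584964655  T[20][11]=11·129413217791+477297033785=1900842429486  T[20][12]=12·23466951300+129413217791=411016633391  T[20][13]=13·2892439160+23466951300=61068660380  T[20][14]=14·243577530+2892439160=6302524580  T[20][15]=15·13916778+243577530=452329200  T[20][16]=16·527136+13916778=22350954  T[20][17]=17·12597+527136=741285  T[20][18]=18·171+12597=15675  T[20][19]=19·1+171=190  T[20][20]=20·0+1=1
row 21: T[21][1]=1·1+0=1  T[21][2]=2·524287+1=1048575  T[21][3]=3·580606446+524287=1742343625  T[21][4]=4·45232115901+580606446=181509070050  T[21][5]=5·749206090500+45232115901=3791262568401  T[21][6]=6·4306078895384+749206090500=26585679462804  T[21][7]=7·11143554045652+4306078895384=82310957214948  T[21][8]=8·15170932662679+11143554045652=132511015347084  T[21][9]=9·12011282644725+15170932662679=123272476465204  T[21][10]=10·5917584964655+12011282644725=71187132291275  T[21][11]=11·1900842429486+5917584964655=26826851689001  T[21][12]=12·411016633391+1900842429486=6833042030178  T[21][13]=13·61068660380+411016633391=1204909218331  T[21][14]=14·6302524580+61068660380=149304004500  T[21][15]=15·452329200+6302524580=13087462580  T[21][16]=16·22350954+452329200=809944464  T[21][17]=17·741285+22350954=34952799  T[21][18]=18·15675+741285=1023435  T[21][19]=19·190+15675=19285  T[21][20]=20·1+190=210  T[21][21]=21·0+1=1
B_20 = ΣS(20,k) = 1+524287+580606446+45232115901+749206090500+4306078895384+11143554045652+15170932662679+12011282644725+5917584964655+1900842429486+411016633391+61068660380+6302524580+452329200+22350954+741285+15675+190+1 = 51724158235372
B_21 = ΣS(21,k) = 1+1048575+1742343625+181509070050+3791262568401+26585679462804+82310957214948+132511015347084+123272476465204+71187132291275+26826851689001+6833042030178+1204909218331+149304004500+13087462580+809944464+34952799+1023435+19285+210+1 = 474869816156751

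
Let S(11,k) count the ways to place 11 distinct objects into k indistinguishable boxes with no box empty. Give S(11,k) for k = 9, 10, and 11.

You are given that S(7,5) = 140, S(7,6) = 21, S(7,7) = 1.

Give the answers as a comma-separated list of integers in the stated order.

1155, 55, 1

i=8: T(8,6)=140+6·21=266 | T(8,7)=21+7·1=28 | T(8,8)=1+8·0=1
i=9: T(9,7)=266+7·28=462 | T(9,8)=28+8·1=36 | T(9,9)=1+9·0=1
i=10: T(10,8)=462+8·36=750 | T(10,9)=36+9·1=45 | T(10,10)=1+10·0=1
i=11: T(11,9)=750+9·45=1155 | T(11,10)=45+10·1=55 | T(11,11)=1+11·0=1
Read S(11,9) = 1155, S(11,10) = 55, S(11,11) = 1.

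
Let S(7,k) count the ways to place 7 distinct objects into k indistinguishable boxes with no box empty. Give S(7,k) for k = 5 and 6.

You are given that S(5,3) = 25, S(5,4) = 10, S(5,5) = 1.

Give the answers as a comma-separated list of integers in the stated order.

140, 21

row 6: T[6][4]=4·10+25=65  T[6][5]=5·1+10=15  T[6][6]=6·0+1=1
row 7: T[7][5]=5·15+65=140  T[7][6]=6·1+15=21
Read S(7,5) = 140, S(7,6) = 21.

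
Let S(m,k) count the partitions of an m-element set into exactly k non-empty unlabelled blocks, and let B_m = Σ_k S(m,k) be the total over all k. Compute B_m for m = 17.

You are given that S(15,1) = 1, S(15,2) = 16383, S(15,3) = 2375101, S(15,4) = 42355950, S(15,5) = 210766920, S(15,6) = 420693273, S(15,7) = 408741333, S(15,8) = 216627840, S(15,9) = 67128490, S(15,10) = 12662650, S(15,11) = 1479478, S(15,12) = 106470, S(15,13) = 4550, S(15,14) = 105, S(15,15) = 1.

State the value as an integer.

82864869804

[16] T[16,1]:1*1+0=1 · T[16,2]:2*16383+1=32767 · T[16,3]:3*2375101+16383=7141686 · T[16,4]:4*42355950+2375101=171798901 · T[16,5]:5*210766920+42355950=1096190550 · T[16,6]:6*420693273+210766920=2734926558 · T[16,7]:7*408741333+420693273=3281882604 · T[16,8]:8*216627840+408741333=2141764053 · T[16,9]:9*67128490+216627840=820784250 · T[16,10]:10*12662650+67128490=193754990 · T[16,11]:11*1479478+12662650=28936908 · T[16,12]:12*106470+1479478=2757118 · T[16,13]:13*4550+106470=165620 · T[16,14]:14*105+4550=6020 · T[16,15]:15*1+105=120 · T[16,16]:16*0+1=1
[17] T[17,1]:1*1+0=1 · T[17,2]:2*32767+1=65535 · T[17,3]:3*7141686+32767=21457825 · T[17,4]:4*171798901+7141686=694337290 · T[17,5]:5*1096190550+171798901=5652751651 · T[17,6]:6*2734926558+1096190550=17505749898 · T[17,7]:7*3281882604+2734926558=25708104786 · T[17,8]:8*2141764053+3281882604=20415995028 · T[17,9]:9*820784250+2141764053=9528822303 · T[17,10]:10*193754990+820784250=2758334150 · T[17,11]:11*28936908+193754990=512060978 · T[17,12]:12*2757118+28936908=62022324 · T[17,13]:13*165620+2757118=4910178 · T[17,14]:14*6020+165620=249900 · T[17,15]:15*120+6020=7820 · T[17,16]:16*1+120=136 · T[17,17]:17*0+1=1
B_17 = ΣS(17,k) = 1+65535+21457825+694337290+5652751651+17505749898+25708104786+20415995028+9528822303+2758334150+512060978+62022324+4910178+249900+7820+136+1 = 82864869804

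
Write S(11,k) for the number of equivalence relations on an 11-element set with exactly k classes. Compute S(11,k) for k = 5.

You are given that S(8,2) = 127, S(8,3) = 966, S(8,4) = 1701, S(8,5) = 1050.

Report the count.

246730

row 9: T[9][3]=3·966+127=3025  T[9][4]=4·1701+966=7770  T[9][5]=5·1050+1701=6951
row 10: T[10][4]=4·7770+3025=34105  T[10][5]=5·6951+7770=42525
row 11: T[11][5]=5·42525+34105=246730
Read S(11,5) = 246730.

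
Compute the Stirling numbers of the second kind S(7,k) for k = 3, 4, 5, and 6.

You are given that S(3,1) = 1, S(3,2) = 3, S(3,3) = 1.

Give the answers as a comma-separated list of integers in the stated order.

r4: T_4,1=1×1+0=1; T_4,2=2×3+1=7; T_4,3=3×1+3=6; T_4,4=4×0+1=1
r5: T_5,1=1×1+0=1; T_5,2=2×7+1=15; T_5,3=3×6+7=25; T_5,4=4×1+6=10; T_5,5=5×0+1=1
r6: T_6,2=2×15+1=31; T_6,3=3×25+15=90; T_6,4=4×10+25=65; T_6,5=5×1+10=15; T_6,6=6×0+1=1
r7: T_7,3=3×90+31=301; T_7,4=4×65+90=350; T_7,5=5×15+65=140; T_7,6=6×1+15=21
Read S(7,3) = 301, S(7,4) = 350, S(7,5) = 140, S(7,6) = 21.

301, 350, 140, 21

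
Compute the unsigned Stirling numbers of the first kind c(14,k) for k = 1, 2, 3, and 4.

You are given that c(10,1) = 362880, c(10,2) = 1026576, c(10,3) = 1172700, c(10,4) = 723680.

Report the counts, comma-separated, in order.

6227020800, 19802759040, 26596717056, 20313753096

@11  (11,1):362880·10+0→3628800, (11,2):1026576·10+362880→10628640, (11,3):1172700·10+1026576→12753576, (11,4):723680·10+1172700→8409500
@12  (12,1):3628800·11+0→39916800, (12,2):10628640·11+3628800→120543840, (12,3):12753576·11+10628640→150917976, (12,4):8409500·11+12753576→105258076
@13  (13,1):39916800·12+0→479001600, (13,2):120543840·12+39916800→1486442880, (13,3):150917976·12+120543840→1931559552, (13,4):105258076·12+150917976→1414014888
@14  (14,1):479001600·13+0→6227020800, (14,2):1486442880·13+479001600→19802759040, (14,3):1931559552·13+1486442880→26596717056, (14,4):1414014888·13+1931559552→20313753096
Read c(14,1) = 6227020800, c(14,2) = 19802759040, c(14,3) = 26596717056, c(14,4) = 20313753096.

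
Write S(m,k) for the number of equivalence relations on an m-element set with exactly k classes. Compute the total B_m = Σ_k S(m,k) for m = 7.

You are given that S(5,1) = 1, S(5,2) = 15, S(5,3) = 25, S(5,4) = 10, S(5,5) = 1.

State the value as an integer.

r6: T_6,1=1×1+0=1; T_6,2=2×15+1=31; T_6,3=3×25+15=90; T_6,4=4×10+25=65; T_6,5=5×1+10=15; T_6,6=6×0+1=1
r7: T_7,1=1×1+0=1; T_7,2=2×31+1=63; T_7,3=3×90+31=301; T_7,4=4×65+90=350; T_7,5=5×15+65=140; T_7,6=6×1+15=21; T_7,7=7×0+1=1
B_7 = ΣS(7,k) = 1+63+301+350+140+21+1 = 877

877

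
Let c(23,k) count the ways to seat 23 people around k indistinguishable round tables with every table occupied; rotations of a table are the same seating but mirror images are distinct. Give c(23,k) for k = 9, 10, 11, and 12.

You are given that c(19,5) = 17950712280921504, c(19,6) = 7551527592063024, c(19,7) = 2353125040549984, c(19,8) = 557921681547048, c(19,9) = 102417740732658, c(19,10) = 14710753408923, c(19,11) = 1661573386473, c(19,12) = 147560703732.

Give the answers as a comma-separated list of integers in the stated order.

row 20: T[20][6]=19·7551527592063024+17950712280921504=161429736530118960  T[20][7]=19·2353125040549984+7551527592063024=52260903362512720  T[20][8]=19·557921681547048+2353125040549984=12953636989943896  T[20][9]=19·102417740732658+557921681547048=2503858755467550  T[20][10]=19·14710753408923+102417740732658=381922055502195  T[20][11]=19·1661573386473+14710753408923=46280647751910  T[20][12]=19·147560703732+1661573386473=4465226757381
row 21: T[21][7]=20·52260903362512720+161429736530118960=1206647803780373360  T[21][8]=20·12953636989943896+52260903362512720=311333643161390640  T[21][9]=20·2503858755467550+12953636989943896=63030812099294896  T[21][10]=20·381922055502195+2503858755467550=10142299865511450  T[21][11]=20·46280647751910+381922055502195=1307535010540395  T[21][12]=20·4465226757381+46280647751910=135585182899530
row 22: T[22][8]=21·311333643161390640+1206647803780373360=7744654310169576800  T[22][9]=21·63030812099294896+311333643161390640=1634980697246583456  T[22][10]=21·10142299865511450+63030812099294896=276019109275035346  T[22][11]=21·1307535010540395+10142299865511450=37600535086859745  T[22][12]=21·135585182899530+1307535010540395=4154823851430525
row 23: T[23][9]=22·1634980697246583456+7744654310169576800=43714229649594412832  T[23][10]=22·276019109275035346+1634980697246583456=7707401101297361068  T[23][11]=22·37600535086859745+276019109275035346=1103230881185949736  T[23][12]=22·4154823851430525+37600535086859745=129006659818331295
Read c(23,9) = 43714229649594412832, c(23,10) = 7707401101297361068, c(23,11) = 1103230881185949736, c(23,12) = 129006659818331295.

43714229649594412832, 7707401101297361068, 1103230881185949736, 129006659818331295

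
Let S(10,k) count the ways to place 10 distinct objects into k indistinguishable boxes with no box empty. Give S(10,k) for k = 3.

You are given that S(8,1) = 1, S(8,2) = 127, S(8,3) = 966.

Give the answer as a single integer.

9330

i=9: T(9,2)=1+2·127=255 | T(9,3)=127+3·966=3025
i=10: T(10,3)=255+3·3025=9330
Read S(10,3) = 9330.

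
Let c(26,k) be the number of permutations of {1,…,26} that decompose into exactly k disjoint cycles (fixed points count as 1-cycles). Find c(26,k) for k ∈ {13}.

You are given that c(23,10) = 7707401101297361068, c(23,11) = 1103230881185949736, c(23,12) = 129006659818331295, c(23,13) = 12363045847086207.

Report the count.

480544558742733545125

[24] T[24,11]:23*1103230881185949736+7707401101297361068=33081711368574204996 · T[24,12]:23*129006659818331295+1103230881185949736=4070384057007569521 · T[24,13]:23*12363045847086207+129006659818331295=413356714301314056
[25] T[25,12]:24*4070384057007569521+33081711368574204996=130770928736755873500 · T[25,13]:24*413356714301314056+4070384057007569521=13990945200239106865
[26] T[26,13]:25*13990945200239106865+130770928736755873500=480544558742733545125
Read c(26,13) = 480544558742733545125.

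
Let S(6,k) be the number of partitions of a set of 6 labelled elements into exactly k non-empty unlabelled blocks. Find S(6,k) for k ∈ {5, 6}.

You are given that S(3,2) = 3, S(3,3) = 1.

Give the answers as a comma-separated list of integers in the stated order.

[4] T[4,3]:3*1+3=6 · T[4,4]:4*0+1=1
[5] T[5,4]:4*1+6=10 · T[5,5]:5*0+1=1
[6] T[6,5]:5*1+10=15 · T[6,6]:6*0+1=1
Read S(6,5) = 15, S(6,6) = 1.

15, 1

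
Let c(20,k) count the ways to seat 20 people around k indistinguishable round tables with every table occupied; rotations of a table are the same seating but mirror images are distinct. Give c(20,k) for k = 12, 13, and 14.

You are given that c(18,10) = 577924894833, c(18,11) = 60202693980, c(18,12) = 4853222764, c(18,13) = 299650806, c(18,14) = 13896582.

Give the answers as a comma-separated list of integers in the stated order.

4465226757381, 342252511900, 20692933630

i=19: T(19,11)=577924894833+18·60202693980=1661573386473 | T(19,12)=60202693980+18·4853222764=147560703732 | T(19,13)=4853222764+18·299650806=10246937272 | T(19,14)=299650806+18·13896582=549789282
i=20: T(20,12)=1661573386473+19·147560703732=4465226757381 | T(20,13)=147560703732+19·10246937272=342252511900 | T(20,14)=10246937272+19·549789282=20692933630
Read c(20,12) = 4465226757381, c(20,13) = 342252511900, c(20,14) = 20692933630.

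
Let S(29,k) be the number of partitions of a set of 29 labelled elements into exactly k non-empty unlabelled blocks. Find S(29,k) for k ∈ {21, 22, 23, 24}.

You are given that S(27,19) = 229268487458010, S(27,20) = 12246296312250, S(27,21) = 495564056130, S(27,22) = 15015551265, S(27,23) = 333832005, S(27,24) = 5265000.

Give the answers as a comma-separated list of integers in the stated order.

949910385013590, 40823077538100, 1347860993700, 33738295500

@28  (28,20):12246296312250·20+229268487458010→474194413703010, (28,21):495564056130·21+12246296312250→22653141490980, (28,22):15015551265·22+495564056130→825906183960, (28,23):333832005·23+15015551265→22693687380, (28,24):5265000·24+333832005→460192005
@29  (29,21):22653141490980·21+474194413703010→949910385013590, (29,22):825906183960·22+22653141490980→40823077538100, (29,23):22693687380·23+825906183960→1347860993700, (29,24):460192005·24+22693687380→33738295500
Read S(29,21) = 949910385013590, S(29,22) = 40823077538100, S(29,23) = 1347860993700, S(29,24) = 33738295500.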